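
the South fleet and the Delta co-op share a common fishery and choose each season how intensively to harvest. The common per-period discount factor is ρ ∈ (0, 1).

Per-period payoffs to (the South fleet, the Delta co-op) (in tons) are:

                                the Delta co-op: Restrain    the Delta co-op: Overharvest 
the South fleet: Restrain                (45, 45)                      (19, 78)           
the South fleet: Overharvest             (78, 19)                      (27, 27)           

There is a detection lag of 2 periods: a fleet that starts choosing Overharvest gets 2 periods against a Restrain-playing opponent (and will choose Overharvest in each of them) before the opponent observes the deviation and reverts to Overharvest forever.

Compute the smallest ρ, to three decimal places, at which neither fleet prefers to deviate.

0.804

A deviator earns 78 for 2 periods, then 27 forever; cooperating earns 45 forever. Multiplying the IC by (1−ρ):
45 ≥ 78(1−ρ^2) + 27ρ^2, so 51·ρ^2 ≥ 33 and ρ^2 ≥ 11/17.
ρ ≥ (11/17)^(1/2) ≈ 0.804.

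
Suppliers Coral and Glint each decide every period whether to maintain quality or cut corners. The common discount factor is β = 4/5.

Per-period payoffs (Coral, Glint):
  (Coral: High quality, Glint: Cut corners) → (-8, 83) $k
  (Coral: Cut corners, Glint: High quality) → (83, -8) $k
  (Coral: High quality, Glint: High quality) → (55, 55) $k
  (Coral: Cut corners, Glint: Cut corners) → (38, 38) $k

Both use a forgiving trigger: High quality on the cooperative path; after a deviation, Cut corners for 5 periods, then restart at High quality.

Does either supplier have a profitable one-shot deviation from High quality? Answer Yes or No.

Comparing payoff streams over the 6 periods until play realigns: cooperate → 55(1+β+…+β^5); deviate → 83 + 38(β+…+β^5).
Cooperation is sustained iff (55−38)(β+…+β^5) ≥ 83−55.
β+…+β^5 = 4/5·(1−(4/5)^5)/(1−4/5) = 2.6893, and (83−55)/(55−38) = 1.6471.
2.6893 ≥ 1.6471, so cooperation is sustainable.

No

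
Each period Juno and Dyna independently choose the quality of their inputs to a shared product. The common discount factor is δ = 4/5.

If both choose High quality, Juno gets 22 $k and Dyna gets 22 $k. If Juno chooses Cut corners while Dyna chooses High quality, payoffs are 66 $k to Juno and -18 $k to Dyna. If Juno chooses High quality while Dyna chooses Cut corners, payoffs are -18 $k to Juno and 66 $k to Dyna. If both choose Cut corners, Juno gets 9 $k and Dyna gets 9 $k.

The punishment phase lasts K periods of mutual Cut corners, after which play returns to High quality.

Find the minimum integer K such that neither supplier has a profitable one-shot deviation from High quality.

IC: δ(1−δ^K)/(1−δ) ≥ (66−22)/(22−9) = 44/13.
With δ = 4/5: need 1 − δ^K ≥ 44/13·(1−4/5)/(4/5), i.e. δ^K ≤ 0.1538.
Since (4/5)^8 = 0.1678 and (4/5)^9 = 0.1342, the smallest such K is 9.

9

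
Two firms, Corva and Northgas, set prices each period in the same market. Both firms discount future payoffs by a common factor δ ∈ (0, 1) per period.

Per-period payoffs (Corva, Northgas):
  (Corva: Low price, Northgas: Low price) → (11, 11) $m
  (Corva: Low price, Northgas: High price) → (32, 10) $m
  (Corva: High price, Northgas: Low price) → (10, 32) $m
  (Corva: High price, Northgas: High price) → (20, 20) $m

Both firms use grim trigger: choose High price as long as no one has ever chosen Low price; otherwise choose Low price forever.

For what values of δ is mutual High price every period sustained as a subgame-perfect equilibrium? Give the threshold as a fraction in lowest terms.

4/7

Under grim trigger the critical discount factor is (T−C)/(T−P) with T = 32, C = 20, P = 11.
δ* = (32−20)/(32−11) = 12/21 = 4/7.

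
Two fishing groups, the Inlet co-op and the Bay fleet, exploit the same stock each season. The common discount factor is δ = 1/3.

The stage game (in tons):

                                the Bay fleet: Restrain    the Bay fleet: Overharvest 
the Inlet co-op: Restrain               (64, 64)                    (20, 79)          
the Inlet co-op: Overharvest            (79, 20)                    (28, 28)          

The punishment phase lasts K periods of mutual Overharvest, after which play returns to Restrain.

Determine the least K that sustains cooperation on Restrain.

2

IC: δ(1−δ^K)/(1−δ) ≥ (79−64)/(64−28) = 5/12.
With δ = 1/3: need 1 − δ^K ≥ 5/12·(1−1/3)/(1/3), i.e. δ^K ≤ 0.1667.
Since (1/3)^1 = 0.3333 and (1/3)^2 = 0.1111, the smallest such K is 2.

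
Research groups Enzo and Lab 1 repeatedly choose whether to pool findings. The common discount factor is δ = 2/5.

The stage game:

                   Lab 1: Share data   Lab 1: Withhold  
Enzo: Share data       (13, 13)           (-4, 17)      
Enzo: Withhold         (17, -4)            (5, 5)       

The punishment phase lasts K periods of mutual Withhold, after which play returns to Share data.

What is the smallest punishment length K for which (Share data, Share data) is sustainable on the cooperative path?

No profitable deviation requires (13−5)(δ+…+δ^K) ≥ 17−13, i.e. δ+…+δ^K ≥ 1/2 ≈ 0.5000.
With δ = 2/5, the partial sums are K=1: 0.4000, K=2: 0.5600.
K = 2 is the first length at which the sum reaches 0.5000.

2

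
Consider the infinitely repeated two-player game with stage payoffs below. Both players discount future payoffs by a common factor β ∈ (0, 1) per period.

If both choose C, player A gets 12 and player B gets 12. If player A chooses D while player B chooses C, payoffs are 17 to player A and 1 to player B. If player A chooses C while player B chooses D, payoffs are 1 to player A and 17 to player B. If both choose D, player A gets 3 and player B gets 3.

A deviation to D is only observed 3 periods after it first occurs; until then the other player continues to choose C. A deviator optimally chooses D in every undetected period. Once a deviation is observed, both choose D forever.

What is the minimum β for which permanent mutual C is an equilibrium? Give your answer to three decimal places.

0.709

The best deviation is to choose D for all 3 undetected periods, earning 17 each, then 3 forever once detected.
Deviation value: 17(1−β^3)/(1−β) + 3β^3/(1−β); cooperation value: 12/(1−β).
IC: 12 ≥ 17(1−β^3) + 3β^3 = 17 − 14β^3.
So β^3 ≥ 5/14, giving β ≥ (5/14)^(1/3) ≈ 0.709.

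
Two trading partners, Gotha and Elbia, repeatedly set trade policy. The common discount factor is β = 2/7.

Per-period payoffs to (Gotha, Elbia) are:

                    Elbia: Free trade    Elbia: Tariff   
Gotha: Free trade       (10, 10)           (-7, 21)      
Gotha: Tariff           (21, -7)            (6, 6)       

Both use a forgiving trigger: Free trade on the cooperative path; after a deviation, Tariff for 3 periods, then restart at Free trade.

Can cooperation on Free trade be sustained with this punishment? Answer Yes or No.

No

Comparing payoff streams over the 4 periods until play realigns: cooperate → 10(1+β+…+β^3); deviate → 21 + 6(β+…+β^3).
Cooperation is sustained iff (10−6)(β+…+β^3) ≥ 21−10.
β+…+β^3 = 2/7·(1−(2/7)^3)/(1−2/7) = 0.3907, and (21−10)/(10−6) = 2.7500.
0.3907 < 2.7500, so cooperation is not sustainable.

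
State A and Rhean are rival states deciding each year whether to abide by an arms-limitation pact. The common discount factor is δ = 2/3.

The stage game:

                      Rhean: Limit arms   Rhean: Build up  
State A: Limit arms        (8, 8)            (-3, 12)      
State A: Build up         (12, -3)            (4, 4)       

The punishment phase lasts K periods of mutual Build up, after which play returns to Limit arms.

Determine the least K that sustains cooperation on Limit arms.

2

IC: δ(1−δ^K)/(1−δ) ≥ (12−8)/(8−4) = 1.
With δ = 2/3: need 1 − δ^K ≥ 1·(1−2/3)/(2/3), i.e. δ^K ≤ 0.5000.
Since (2/3)^1 = 0.6667 and (2/3)^2 = 0.4444, the smallest such K is 2.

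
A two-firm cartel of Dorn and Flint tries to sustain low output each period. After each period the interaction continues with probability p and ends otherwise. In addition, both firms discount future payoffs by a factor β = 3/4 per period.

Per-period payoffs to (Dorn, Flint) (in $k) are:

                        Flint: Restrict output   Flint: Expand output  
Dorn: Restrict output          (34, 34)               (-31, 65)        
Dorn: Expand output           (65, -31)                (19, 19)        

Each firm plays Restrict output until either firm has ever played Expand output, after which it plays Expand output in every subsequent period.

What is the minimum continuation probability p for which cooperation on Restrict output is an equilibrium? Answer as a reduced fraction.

62/69

Expected continuation weight on next period's payoff is β·p = 3/4·p, which plays the role of the discount factor.
Cooperation requires 3/4·p ≥ (65−34)/(65−19) = 31/46, hence p ≥ 62/69.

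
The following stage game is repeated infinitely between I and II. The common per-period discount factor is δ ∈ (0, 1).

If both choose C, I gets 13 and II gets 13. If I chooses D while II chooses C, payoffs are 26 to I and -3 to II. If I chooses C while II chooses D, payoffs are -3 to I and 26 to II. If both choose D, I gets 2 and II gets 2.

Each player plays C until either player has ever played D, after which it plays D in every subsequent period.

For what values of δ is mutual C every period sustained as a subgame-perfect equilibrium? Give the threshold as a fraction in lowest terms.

Under grim trigger the critical discount factor is (T−C)/(T−P) with T = 26, C = 13, P = 2.
δ* = (26−13)/(26−2) = 13/24.

13/24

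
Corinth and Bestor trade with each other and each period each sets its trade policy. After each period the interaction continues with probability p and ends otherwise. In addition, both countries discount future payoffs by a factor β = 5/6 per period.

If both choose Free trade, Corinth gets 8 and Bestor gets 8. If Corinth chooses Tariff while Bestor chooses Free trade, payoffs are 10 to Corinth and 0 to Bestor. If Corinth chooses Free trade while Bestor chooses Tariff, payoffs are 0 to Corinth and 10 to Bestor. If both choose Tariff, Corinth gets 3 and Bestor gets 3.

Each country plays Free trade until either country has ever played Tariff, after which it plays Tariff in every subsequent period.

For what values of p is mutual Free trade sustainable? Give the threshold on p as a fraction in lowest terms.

12/35

With continuation probability p and discount β, the effective per-period discount factor is βp.
Grim-trigger IC: βp ≥ (10−8)/(10−3) = 2/7.
So p ≥ (2/7)/(5/6) = 12/35.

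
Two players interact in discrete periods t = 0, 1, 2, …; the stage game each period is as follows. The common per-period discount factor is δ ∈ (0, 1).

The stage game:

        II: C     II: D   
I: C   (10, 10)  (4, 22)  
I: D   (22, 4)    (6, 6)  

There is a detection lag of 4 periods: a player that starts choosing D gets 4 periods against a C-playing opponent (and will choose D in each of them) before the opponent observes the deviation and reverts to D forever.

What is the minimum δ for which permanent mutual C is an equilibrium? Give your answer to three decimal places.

The best deviation is to choose D for all 4 undetected periods, earning 22 each, then 6 forever once detected.
Deviation value: 22(1−δ^4)/(1−δ) + 6δ^4/(1−δ); cooperation value: 10/(1−δ).
IC: 10 ≥ 22(1−δ^4) + 6δ^4 = 22 − 16δ^4.
So δ^4 ≥ 12/16 = 3/4, giving δ ≥ (3/4)^(1/4) ≈ 0.931.

0.931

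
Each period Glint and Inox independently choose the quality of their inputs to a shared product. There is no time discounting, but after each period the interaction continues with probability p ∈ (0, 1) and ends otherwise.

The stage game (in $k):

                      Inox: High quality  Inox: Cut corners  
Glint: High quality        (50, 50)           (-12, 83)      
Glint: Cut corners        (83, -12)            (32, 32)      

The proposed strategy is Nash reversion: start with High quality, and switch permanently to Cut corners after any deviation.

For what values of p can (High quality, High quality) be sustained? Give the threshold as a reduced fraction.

11/17

Expected cooperation value is 50 + p·50 + p²·50 + … = 50/(1−p); deviation gives 83 + p·32/(1−p).
50 ≥ 83(1−p) + 32p ⇒ 51p ≥ 33 ⇒ p ≥ 33/51 = 11/17.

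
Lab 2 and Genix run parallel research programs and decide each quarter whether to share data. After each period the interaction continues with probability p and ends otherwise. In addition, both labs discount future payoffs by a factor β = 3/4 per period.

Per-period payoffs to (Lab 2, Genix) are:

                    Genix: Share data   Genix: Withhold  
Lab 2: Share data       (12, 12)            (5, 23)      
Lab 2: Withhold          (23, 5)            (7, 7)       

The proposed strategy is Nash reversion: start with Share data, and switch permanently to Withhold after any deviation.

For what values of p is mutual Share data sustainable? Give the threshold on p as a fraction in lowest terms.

With continuation probability p and discount β, the effective per-period discount factor is βp.
Grim-trigger IC: βp ≥ (23−12)/(23−7) = 11/16.
So p ≥ (11/16)/(3/4) = 11/12.

11/12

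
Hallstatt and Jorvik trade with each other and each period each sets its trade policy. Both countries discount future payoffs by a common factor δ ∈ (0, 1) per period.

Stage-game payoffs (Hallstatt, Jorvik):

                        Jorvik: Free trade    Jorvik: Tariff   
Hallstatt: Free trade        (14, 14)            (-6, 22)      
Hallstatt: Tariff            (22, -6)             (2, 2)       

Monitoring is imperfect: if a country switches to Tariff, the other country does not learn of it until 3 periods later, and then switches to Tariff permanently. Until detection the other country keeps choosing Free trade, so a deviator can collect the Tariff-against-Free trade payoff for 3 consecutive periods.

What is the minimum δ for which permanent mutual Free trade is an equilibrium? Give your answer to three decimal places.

A deviator earns 22 for 3 periods, then 2 forever; cooperating earns 14 forever. Multiplying the IC by (1−δ):
14 ≥ 22(1−δ^3) + 2δ^3, so 20·δ^3 ≥ 8 and δ^3 ≥ 2/5.
δ ≥ (2/5)^(1/3) ≈ 0.737.

0.737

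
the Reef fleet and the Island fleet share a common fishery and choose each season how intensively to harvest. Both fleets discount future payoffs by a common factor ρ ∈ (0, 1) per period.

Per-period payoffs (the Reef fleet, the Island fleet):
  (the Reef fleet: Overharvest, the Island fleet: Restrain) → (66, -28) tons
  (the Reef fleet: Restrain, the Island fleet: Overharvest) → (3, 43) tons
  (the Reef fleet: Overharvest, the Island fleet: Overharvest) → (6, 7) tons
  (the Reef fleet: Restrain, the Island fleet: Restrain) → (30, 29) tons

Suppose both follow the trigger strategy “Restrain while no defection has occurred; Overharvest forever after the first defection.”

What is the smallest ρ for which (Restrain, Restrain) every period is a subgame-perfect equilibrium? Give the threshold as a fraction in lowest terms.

the Reef fleet's threshold: (66−30)/(66−6) = 3/5.
the Island fleet's threshold: (43−29)/(43−7) = 7/18.
3/5 > 7/18, so the Reef fleet binds and ρ* = 3/5.

3/5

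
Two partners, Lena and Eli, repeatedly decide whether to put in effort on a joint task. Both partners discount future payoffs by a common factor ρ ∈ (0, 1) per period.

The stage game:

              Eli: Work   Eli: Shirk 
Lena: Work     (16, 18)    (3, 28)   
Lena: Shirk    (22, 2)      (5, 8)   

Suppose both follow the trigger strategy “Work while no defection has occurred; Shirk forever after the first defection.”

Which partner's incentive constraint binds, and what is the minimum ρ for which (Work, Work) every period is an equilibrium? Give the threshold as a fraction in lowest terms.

Eli; ρ ≥ 1/2

For Lena: deviation gain 22−16 = 6, per-period punishment loss 16−5 = 11. IC gives ρ ≥ 6/17.
For Eli: gain 10, loss 10 per period, so ρ ≥ 10/20 = 1/2.
The tighter constraint is Eli's, so cooperation needs ρ ≥ 1/2.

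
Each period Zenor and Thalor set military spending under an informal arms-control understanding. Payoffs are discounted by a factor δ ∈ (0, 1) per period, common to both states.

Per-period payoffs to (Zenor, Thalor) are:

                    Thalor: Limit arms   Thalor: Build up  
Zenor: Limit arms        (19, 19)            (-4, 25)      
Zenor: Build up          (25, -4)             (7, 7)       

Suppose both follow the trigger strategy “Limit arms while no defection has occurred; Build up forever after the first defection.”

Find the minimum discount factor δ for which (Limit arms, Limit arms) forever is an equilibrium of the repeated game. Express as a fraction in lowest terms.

Cooperation forever yields 19 each period: 19/(1−δ).
Deviating yields 25 once, then 7 forever: 25 + 7δ/(1−δ).
No profitable deviation requires 19/(1−δ) ≥ 25 + 7δ/(1−δ).
Multiplying by (1−δ): 19 ≥ 25(1−δ) + 7δ = 25 − 18δ.
So 18δ ≥ 6, i.e. δ ≥ 6/18 = 1/3.

1/3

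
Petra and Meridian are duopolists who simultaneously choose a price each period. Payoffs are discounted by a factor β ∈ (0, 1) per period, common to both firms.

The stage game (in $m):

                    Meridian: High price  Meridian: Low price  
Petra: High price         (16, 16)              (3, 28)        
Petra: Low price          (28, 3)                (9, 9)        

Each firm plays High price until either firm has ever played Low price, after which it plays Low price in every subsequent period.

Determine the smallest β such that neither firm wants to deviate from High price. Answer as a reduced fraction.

One-period gain from deviating is 28 − 16 = 12. The loss is 16 − 9 = 7 in every subsequent period, with present value 7·β/(1−β).
Deviation is unprofitable when 7·β/(1−β) ≥ 12, i.e. β/(1−β) ≥ 12/7.
Equivalently β ≥ 12/(12+7) = 12/19.

12/19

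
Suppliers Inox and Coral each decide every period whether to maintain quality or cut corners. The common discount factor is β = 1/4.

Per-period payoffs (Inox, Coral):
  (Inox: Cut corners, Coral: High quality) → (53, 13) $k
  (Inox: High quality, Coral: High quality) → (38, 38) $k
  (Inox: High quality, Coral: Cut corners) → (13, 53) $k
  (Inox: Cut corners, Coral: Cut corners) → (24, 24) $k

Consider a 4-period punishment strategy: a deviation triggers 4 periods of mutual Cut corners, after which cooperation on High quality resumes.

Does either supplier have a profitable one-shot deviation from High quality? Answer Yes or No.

IC: β+…+β^4 ≥ (53−38)/(38−24) = 15/14.
At β = 1/4: partial sum = 0.3320 < 1.0714. Cooperation not sustainable.

Yes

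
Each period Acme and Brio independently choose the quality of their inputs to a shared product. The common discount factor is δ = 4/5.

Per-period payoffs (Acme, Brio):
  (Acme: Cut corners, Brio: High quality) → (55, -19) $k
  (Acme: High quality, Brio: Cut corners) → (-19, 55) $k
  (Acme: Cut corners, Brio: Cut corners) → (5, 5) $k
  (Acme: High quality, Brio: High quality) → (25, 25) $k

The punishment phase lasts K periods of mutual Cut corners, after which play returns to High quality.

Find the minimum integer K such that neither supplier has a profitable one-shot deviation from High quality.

No profitable deviation requires (25−5)(δ+…+δ^K) ≥ 55−25, i.e. δ+…+δ^K ≥ 3/2 ≈ 1.5000.
With δ = 4/5, the partial sums are K=1: 0.8000, K=2: 1.4400, K=3: 1.9520.
K = 3 is the first length at which the sum reaches 1.5000.

3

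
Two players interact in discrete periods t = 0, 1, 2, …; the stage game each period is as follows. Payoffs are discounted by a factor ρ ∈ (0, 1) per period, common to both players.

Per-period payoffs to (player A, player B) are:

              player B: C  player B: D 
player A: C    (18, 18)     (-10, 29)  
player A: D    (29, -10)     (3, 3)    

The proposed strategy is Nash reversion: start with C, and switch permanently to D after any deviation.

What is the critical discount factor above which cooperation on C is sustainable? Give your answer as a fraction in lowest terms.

11/26

Under grim trigger the critical discount factor is (T−C)/(T−P) with T = 29, C = 18, P = 3.
ρ* = (29−18)/(29−3) = 11/26.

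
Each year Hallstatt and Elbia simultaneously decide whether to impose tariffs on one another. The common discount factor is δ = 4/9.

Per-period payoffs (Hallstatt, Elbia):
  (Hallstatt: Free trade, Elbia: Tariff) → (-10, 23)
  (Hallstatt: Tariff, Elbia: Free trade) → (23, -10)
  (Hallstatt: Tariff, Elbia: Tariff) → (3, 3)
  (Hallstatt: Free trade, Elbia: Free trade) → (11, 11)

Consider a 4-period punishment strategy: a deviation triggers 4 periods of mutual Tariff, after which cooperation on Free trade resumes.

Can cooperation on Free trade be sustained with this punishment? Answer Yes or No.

A one-shot deviation gives 23 now, then 3 for 4 periods, then back to 11.
Gain from deviating: (23−11) today; loss: (11−3) in each of the next 4 periods.
No-deviation condition: (11−3)(δ+…+δ^4) ≥ 23−11, i.e. δ+…+δ^4 ≥ 3/2.
At δ = 4/9: δ+…+δ^4 = 0.7688 < 1.5000.
So cooperation is not sustainable.

No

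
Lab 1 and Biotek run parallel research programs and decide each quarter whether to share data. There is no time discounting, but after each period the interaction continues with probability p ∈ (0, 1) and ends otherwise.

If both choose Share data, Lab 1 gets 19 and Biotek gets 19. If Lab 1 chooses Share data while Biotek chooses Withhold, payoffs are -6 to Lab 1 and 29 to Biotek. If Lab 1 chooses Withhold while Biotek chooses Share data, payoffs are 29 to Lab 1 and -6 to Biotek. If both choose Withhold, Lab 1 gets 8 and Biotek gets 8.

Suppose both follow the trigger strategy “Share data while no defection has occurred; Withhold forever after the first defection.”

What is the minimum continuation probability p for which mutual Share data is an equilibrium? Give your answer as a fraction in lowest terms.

10/21

With no time discounting, the continuation probability p plays the role of the discount factor.
Grim-trigger IC: 19/(1−p) ≥ 29 + 8p/(1−p) ⇒ p ≥ (29−19)/(29−8) = 10/21.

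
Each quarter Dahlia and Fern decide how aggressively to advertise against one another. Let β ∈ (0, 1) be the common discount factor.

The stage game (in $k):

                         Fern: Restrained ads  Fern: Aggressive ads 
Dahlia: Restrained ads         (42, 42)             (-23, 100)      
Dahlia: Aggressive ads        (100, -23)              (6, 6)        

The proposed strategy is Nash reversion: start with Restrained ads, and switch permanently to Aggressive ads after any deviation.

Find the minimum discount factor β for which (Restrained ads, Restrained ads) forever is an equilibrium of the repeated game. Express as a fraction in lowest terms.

Under grim trigger the critical discount factor is (T−C)/(T−P) with T = 100, C = 42, P = 6.
β* = (100−42)/(100−6) = 58/94 = 29/47.

29/47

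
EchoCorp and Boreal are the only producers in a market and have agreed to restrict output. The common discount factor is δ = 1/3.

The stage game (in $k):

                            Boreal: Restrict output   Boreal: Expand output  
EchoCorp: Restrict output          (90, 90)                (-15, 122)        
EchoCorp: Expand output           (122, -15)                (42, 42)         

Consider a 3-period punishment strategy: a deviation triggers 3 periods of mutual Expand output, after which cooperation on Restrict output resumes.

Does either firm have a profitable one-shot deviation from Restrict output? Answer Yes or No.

Yes

A one-shot deviation gives 122 now, then 42 for 3 periods, then back to 90.
Gain from deviating: (122−90) today; loss: (90−42) in each of the next 3 periods.
No-deviation condition: (90−42)(δ+…+δ^3) ≥ 122−90, i.e. δ+…+δ^3 ≥ 2/3.
At δ = 1/3: δ+…+δ^3 = 0.4815 < 0.6667.
So cooperation is not sustainable.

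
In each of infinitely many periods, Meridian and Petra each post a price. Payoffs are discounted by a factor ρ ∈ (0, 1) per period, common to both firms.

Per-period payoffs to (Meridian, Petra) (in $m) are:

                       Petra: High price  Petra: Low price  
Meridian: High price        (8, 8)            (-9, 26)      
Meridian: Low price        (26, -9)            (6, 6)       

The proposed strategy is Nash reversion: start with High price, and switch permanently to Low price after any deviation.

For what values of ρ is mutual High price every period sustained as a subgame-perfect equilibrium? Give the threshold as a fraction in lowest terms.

Cooperation forever yields 8 each period: 8/(1−ρ).
Deviating yields 26 once, then 6 forever: 26 + 6ρ/(1−ρ).
No profitable deviation requires 8/(1−ρ) ≥ 26 + 6ρ/(1−ρ).
Multiplying by (1−ρ): 8 ≥ 26(1−ρ) + 6ρ = 26 − 20ρ.
So 20ρ ≥ 18, i.e. ρ ≥ 18/20 = 9/10.

9/10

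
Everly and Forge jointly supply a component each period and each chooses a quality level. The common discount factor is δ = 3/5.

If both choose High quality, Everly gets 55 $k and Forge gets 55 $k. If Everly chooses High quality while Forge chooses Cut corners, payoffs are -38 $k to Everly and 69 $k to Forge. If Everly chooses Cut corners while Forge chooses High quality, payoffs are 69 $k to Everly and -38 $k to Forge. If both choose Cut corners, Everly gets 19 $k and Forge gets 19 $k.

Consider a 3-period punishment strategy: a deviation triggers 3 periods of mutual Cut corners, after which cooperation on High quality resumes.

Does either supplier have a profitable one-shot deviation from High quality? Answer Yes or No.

No

IC: δ+…+δ^3 ≥ (69−55)/(55−19) = 7/18.
At δ = 3/5: partial sum = 1.1760 ≥ 0.3889. Cooperation sustainable.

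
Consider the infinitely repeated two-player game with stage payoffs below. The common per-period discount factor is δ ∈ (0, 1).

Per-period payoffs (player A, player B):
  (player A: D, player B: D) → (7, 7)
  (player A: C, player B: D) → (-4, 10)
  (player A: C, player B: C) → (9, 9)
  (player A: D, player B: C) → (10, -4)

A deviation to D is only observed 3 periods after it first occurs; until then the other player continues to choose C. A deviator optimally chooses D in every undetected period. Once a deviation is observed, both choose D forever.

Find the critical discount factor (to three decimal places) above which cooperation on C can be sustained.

A deviator earns 10 for 3 periods, then 7 forever; cooperating earns 9 forever. Multiplying the IC by (1−δ):
9 ≥ 10(1−δ^3) + 7δ^3, so 3·δ^3 ≥ 1 and δ^3 ≥ 1/3.
δ ≥ (1/3)^(1/3) ≈ 0.693.

0.693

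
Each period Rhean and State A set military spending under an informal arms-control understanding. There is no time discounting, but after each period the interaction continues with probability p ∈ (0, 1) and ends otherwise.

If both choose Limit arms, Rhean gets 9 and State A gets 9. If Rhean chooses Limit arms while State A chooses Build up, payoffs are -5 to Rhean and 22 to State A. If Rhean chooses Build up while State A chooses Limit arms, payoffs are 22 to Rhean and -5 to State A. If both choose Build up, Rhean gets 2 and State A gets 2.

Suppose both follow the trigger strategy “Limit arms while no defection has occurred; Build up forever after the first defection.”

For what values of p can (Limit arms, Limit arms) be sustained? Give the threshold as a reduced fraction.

13/20

With no time discounting, the continuation probability p plays the role of the discount factor.
Grim-trigger IC: 9/(1−p) ≥ 22 + 2p/(1−p) ⇒ p ≥ (22−9)/(22−2) = 13/20.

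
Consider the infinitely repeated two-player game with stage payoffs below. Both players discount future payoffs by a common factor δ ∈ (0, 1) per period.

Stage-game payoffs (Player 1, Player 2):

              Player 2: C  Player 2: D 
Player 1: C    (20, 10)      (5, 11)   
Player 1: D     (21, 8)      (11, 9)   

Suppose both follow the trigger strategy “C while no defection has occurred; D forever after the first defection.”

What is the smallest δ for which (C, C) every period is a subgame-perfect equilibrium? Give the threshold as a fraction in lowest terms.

1/2

For Player 1: deviation gain 21−20 = 1, per-period punishment loss 20−11 = 9. IC gives δ ≥ 1/10.
For Player 2: gain 1, loss 1 per period, so δ ≥ 1/2.
The tighter constraint is Player 2's, so cooperation needs δ ≥ 1/2.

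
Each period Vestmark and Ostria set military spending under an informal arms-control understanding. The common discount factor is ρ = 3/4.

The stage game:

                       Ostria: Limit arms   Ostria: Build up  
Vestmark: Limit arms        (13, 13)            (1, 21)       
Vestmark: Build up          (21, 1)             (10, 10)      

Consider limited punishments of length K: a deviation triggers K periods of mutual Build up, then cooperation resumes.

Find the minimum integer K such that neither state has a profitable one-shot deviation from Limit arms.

No profitable deviation requires (13−10)(ρ+…+ρ^K) ≥ 21−13, i.e. ρ+…+ρ^K ≥ 8/3 ≈ 2.6667.
With ρ = 3/4, the partial sums are K=1: 0.7500, K=2: 1.3125, …, K=6: 2.4661, K=7: 2.5995, K=8: 2.6997.
K = 8 is the first length at which the sum reaches 2.6667.

8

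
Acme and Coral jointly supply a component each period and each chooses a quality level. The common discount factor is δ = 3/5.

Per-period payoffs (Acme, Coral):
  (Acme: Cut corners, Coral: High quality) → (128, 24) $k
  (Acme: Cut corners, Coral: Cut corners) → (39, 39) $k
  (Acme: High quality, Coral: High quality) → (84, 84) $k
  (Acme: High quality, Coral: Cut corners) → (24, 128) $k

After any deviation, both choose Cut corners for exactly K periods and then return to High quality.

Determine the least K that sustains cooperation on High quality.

3

IC: δ(1−δ^K)/(1−δ) ≥ (128−84)/(84−39) = 44/45.
With δ = 3/5: need 1 − δ^K ≥ 44/45·(1−3/5)/(3/5), i.e. δ^K ≤ 0.3481.
Since (3/5)^2 = 0.3600 and (3/5)^3 = 0.2160, the smallest such K is 3.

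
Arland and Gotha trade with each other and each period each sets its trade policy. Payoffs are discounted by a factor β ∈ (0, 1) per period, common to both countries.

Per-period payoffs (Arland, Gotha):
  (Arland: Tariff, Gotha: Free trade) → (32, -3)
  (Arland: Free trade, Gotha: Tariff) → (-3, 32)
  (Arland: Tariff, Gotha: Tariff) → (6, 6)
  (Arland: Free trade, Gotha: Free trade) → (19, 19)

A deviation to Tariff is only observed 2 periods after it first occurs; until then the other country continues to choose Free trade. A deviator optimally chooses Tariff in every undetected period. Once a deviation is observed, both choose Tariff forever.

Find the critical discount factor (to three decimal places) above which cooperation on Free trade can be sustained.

0.707

The best deviation is to choose Tariff for all 2 undetected periods, earning 32 each, then 6 forever once detected.
Deviation value: 32(1−β^2)/(1−β) + 6β^2/(1−β); cooperation value: 19/(1−β).
IC: 19 ≥ 32(1−β^2) + 6β^2 = 32 − 26β^2.
So β^2 ≥ 13/26 = 1/2, giving β ≥ (1/2)^(1/2) ≈ 0.707.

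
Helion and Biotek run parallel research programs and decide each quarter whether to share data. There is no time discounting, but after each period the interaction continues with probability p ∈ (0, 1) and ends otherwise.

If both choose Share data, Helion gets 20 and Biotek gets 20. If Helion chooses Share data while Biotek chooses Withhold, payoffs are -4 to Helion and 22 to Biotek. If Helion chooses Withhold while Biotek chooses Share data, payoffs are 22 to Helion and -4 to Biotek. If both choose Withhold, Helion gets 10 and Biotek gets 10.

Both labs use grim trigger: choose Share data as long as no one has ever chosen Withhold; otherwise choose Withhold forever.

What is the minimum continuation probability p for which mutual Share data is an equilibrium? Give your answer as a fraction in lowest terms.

With no time discounting, the continuation probability p plays the role of the discount factor.
Grim-trigger IC: 20/(1−p) ≥ 22 + 10p/(1−p) ⇒ p ≥ (22−20)/(22−10) = 1/6.

1/6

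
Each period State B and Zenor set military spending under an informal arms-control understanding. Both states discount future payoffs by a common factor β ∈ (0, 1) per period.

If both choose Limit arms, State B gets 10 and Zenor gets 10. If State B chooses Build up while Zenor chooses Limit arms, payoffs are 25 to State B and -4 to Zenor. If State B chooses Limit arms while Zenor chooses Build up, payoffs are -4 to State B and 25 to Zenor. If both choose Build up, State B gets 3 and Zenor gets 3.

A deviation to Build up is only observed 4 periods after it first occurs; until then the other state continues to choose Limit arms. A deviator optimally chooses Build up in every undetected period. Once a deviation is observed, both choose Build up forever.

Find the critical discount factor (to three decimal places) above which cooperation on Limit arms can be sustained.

The best deviation is to choose Build up for all 4 undetected periods, earning 25 each, then 3 forever once detected.
Deviation value: 25(1−β^4)/(1−β) + 3β^4/(1−β); cooperation value: 10/(1−β).
IC: 10 ≥ 25(1−β^4) + 3β^4 = 25 − 22β^4.
So β^4 ≥ 15/22, giving β ≥ (15/22)^(1/4) ≈ 0.909.

0.909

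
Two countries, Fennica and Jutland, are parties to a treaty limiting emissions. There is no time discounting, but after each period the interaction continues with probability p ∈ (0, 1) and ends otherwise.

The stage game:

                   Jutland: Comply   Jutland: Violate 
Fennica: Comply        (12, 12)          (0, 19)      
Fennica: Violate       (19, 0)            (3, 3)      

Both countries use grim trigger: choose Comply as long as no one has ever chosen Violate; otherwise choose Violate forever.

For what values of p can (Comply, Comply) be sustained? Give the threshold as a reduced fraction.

7/16

With no time discounting, the continuation probability p plays the role of the discount factor.
Grim-trigger IC: 12/(1−p) ≥ 19 + 3p/(1−p) ⇒ p ≥ (19−12)/(19−3) = 7/16.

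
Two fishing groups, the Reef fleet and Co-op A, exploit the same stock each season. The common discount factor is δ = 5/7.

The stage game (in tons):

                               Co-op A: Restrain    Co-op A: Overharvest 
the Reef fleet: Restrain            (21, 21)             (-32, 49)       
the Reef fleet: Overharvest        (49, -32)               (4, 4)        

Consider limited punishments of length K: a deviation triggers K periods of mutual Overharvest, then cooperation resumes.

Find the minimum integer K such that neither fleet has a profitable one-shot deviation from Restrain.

Need Σ_{k=1}^{K} δ^k ≥ (49−21)/(21−4) = 1.6471 at δ = 5/7.
At K = 3 the sum is 1.5889 < 1.6471; at K = 4 it is 1.8492 ≥ 1.6471.
So the minimum punishment length is K = 4.

4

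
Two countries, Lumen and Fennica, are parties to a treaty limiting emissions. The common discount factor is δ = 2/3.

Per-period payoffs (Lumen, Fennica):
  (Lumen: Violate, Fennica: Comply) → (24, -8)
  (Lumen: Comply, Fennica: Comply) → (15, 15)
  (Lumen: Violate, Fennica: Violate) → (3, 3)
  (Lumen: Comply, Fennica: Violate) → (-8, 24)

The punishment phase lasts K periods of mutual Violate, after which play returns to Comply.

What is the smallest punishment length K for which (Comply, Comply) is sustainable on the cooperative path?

2

IC: δ(1−δ^K)/(1−δ) ≥ (24−15)/(15−3) = 3/4.
With δ = 2/3: need 1 − δ^K ≥ 3/4·(1−2/3)/(2/3), i.e. δ^K ≤ 0.6250.
Since (2/3)^1 = 0.6667 and (2/3)^2 = 0.4444, the smallest such K is 2.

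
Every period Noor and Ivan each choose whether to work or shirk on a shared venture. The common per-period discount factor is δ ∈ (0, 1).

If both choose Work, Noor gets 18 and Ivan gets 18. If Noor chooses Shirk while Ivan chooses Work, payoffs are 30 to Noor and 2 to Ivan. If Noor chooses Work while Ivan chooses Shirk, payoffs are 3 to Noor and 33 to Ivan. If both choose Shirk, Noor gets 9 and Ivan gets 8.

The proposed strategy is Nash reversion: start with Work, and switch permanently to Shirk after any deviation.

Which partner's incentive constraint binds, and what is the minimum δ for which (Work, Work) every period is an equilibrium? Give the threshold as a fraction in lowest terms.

Ivan; δ ≥ 3/5

Noor: cooperation gives 18 each period; deviation gives 30 once then 9 forever.
  18/(1−δ) ≥ 30 + 9δ/(1−δ) ⇒ δ ≥ 12/21 = 4/7.
Ivan: cooperation gives 18 each period; deviation gives 33 once then 8 forever.
  δ ≥ 15/25 = 3/5.
Both must hold, so the binding constraint is Ivan's: δ ≥ 3/5.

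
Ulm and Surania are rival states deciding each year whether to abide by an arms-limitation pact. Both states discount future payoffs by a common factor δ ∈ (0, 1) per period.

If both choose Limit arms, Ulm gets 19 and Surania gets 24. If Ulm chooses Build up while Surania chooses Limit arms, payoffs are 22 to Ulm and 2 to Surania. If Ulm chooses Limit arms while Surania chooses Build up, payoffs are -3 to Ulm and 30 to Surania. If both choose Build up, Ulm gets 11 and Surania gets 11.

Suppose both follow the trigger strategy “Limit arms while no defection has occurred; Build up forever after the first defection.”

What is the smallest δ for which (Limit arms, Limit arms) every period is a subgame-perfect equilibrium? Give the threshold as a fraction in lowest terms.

6/19

Ulm: cooperation gives 19 each period; deviation gives 22 once then 11 forever.
  19/(1−δ) ≥ 22 + 11δ/(1−δ) ⇒ δ ≥ 3/11.
Surania: cooperation gives 24 each period; deviation gives 30 once then 11 forever.
  δ ≥ 6/19.
Both must hold, so the binding constraint is Surania's: δ ≥ 6/19.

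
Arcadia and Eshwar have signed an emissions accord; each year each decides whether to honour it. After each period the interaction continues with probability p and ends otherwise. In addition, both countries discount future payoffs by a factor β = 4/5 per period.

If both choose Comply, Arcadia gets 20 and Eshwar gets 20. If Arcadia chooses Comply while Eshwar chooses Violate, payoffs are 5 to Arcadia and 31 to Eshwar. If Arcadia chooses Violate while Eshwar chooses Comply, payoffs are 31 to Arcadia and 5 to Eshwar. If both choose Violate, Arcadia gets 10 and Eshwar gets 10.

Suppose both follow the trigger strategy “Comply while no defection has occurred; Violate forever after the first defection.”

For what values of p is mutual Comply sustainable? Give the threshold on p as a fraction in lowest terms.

55/84

Expected continuation weight on next period's payoff is β·p = 4/5·p, which plays the role of the discount factor.
Cooperation requires 4/5·p ≥ (31−20)/(31−10) = 11/21, hence p ≥ 55/84.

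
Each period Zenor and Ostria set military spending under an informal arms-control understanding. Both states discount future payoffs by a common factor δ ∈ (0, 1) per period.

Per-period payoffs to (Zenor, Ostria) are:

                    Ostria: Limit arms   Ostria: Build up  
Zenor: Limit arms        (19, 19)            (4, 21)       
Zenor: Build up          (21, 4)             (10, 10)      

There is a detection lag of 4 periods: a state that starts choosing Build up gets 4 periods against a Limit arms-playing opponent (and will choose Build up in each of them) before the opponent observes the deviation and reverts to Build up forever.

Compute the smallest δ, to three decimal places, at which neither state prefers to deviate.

The best deviation is to choose Build up for all 4 undetected periods, earning 21 each, then 10 forever once detected.
Deviation value: 21(1−δ^4)/(1−δ) + 10δ^4/(1−δ); cooperation value: 19/(1−δ).
IC: 19 ≥ 21(1−δ^4) + 10δ^4 = 21 − 11δ^4.
So δ^4 ≥ 2/11, giving δ ≥ (2/11)^(1/4) ≈ 0.653.

0.653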